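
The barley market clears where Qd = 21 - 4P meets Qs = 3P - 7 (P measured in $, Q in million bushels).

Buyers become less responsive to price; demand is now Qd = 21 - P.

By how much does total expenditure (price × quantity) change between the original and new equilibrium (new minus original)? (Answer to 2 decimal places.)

+78.00

Original equilibrium: 21 - 4P = 3P - 7 gives 28 = 7P, so P = 4 and Q = 5.
The new curves are Qd = 21 - P (demand) and Qs = 3P - 7 (supply).
Setting them equal: 21 - P = 3P - 7 → 28 = 4P, so P = 7 and Q = 14.
Expenditure moves from 4×5 = 20 to 7×14 = 98; change = +78.00.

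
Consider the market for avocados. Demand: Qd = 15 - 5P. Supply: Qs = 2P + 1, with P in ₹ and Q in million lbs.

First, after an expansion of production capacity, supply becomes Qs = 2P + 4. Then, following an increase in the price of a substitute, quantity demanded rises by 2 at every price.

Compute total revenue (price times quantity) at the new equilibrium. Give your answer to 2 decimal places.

Before the shock: 15 - 5P = 2P + 1 ⇒ 14 = 7P ⇒ P = 2, Q = 5.
The new curves are Qd = 17 - 5P (demand) and Qs = 2P + 4 (supply).
Clearing the new market: 17 - 5P = 2P + 4, so P = 13/7 ≈ 1.8571 and Q = 54/7 ≈ 7.7143.
New expenditure = 1.8571 × 7.7143 = 14.33.

14.33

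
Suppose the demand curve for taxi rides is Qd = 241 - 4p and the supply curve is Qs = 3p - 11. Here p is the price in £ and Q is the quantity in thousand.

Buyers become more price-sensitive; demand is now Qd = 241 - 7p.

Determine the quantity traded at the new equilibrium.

64.6

Before the shock: 241 - 4p = 3p - 11 ⇒ 252 = 7p ⇒ p = 36, Q = 97.
After the shift, demand is Qd = 241 - 7p and supply is Qs = 3p - 11.
Setting them equal: 241 - 7p = 3p - 11 → 252 = 10p, so p = 25.2 and Q = 64.6.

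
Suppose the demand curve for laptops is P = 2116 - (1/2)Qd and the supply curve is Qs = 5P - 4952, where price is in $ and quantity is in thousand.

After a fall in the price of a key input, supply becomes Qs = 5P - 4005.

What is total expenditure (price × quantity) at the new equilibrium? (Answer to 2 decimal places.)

2210541.84

Initially, 4232 - 2P = 5P - 4952, so 9184 = 7P and P = 1312, Q = 1608.
With the change applied: demand Qd = 4232 - 2P, supply Qs = 5P - 4005.
Setting them equal: 4232 - 2P = 5P - 4005 → 8237 = 7P, so P = 8237/7 ≈ 1176.7143 and Q = 13150/7 ≈ 1878.5714.
New expenditure = 1176.7143 × 1878.5714 = 2210541.84.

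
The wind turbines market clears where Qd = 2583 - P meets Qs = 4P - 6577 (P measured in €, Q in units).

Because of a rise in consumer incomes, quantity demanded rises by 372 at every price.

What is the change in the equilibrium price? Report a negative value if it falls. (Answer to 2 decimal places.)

+74.40

Original equilibrium: 2583 - P = 4P - 6577 gives 9160 = 5P, so P = 1832 and Q = 751.
The new curves are Qd = 2955 - P (demand) and Qs = 4P - 6577 (supply).
Setting them equal: 2955 - P = 4P - 6577 → 9532 = 5P, so P = 1906.4 and Q = 1048.6.
ΔP = 1906.4 − 1832 = +74.40.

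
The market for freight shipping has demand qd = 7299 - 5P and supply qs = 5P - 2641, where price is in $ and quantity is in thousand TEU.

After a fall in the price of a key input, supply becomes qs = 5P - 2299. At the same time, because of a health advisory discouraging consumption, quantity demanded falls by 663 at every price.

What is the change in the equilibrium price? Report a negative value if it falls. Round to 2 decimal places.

-100.50

Original equilibrium: 7299 - 5P = 5P - 2641 gives 9940 = 10P, so P = 994 and q = 2329.
After the shift, demand is qd = 6636 - 5P and supply is qs = 5P - 2299.
Setting them equal: 6636 - 5P = 5P - 2299 → 8935 = 10P, so P = 893.5 and q = 2168.5.
ΔP = 893.5 − 994 = -100.50.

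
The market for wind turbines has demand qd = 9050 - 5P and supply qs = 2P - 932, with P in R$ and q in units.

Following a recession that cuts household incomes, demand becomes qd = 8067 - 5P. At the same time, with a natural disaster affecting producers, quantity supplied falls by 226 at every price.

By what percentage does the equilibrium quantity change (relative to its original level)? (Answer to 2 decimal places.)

Original equilibrium: 9050 - 5P = 2P - 932 gives 9982 = 7P, so P = 1426 and q = 1920.
The shock moves the curves to qd = 8067 - 5P and qs = 2P - 1158.
Equate the new curves: 8067 - 5P = 2P - 1158, giving 9225 = 7P, P = 9225/7 ≈ 1317.8571, q = 10344/7 ≈ 1477.7143.
%Δq = (1477.7143 − 1920) / 1920 × 100 = -23.04%.

-23.04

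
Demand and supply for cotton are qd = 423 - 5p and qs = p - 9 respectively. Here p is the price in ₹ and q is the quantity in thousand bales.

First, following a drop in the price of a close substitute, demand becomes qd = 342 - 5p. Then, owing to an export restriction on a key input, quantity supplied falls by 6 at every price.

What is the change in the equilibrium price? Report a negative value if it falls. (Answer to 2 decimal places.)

-12.50

Original equilibrium: 423 - 5p = p - 9 gives 432 = 6p, so p = 72 and q = 63.
The shock moves the curves to qd = 342 - 5p and qs = p - 15.
New equilibrium: 342 - 5p = p - 15 ⇒ 357 = 6p ⇒ p = 59.5, q = 44.5.
Δp = 59.5 − 72 = -12.50.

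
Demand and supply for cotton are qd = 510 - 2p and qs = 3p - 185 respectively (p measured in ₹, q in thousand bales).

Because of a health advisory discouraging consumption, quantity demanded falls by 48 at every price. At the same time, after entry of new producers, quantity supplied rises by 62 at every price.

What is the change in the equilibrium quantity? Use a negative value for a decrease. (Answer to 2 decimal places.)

Solve the original market: 510 - 2p = 3p - 185, hence p = 139 and q = 232.
With the change applied: demand qd = 462 - 2p, supply qs = 3p - 123.
Setting them equal: 462 - 2p = 3p - 123 → 585 = 5p, so p = 117 and q = 228.
Δq = 228 − 232 = -4.00.

-4.00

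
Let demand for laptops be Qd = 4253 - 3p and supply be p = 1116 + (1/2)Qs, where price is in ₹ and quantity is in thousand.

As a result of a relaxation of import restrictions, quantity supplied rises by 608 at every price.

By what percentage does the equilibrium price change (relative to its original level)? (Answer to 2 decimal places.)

Original equilibrium: 4253 - 3p = 2p - 2232 gives 6485 = 5p, so p = 1297 and Q = 362.
The new curves are Qd = 4253 - 3p (demand) and Qs = 2p - 1624 (supply).
New equilibrium: 4253 - 3p = 2p - 1624 ⇒ 5877 = 5p ⇒ p = 1175.4, Q = 726.8.
%Δp = (1175.4 − 1297) / 1297 × 100 = -9.38%.

-9.38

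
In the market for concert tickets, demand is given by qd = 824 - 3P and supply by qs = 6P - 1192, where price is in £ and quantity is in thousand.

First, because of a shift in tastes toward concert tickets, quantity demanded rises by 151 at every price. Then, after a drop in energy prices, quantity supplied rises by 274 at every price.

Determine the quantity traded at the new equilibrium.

344

Before the shock: 824 - 3P = 6P - 1192 ⇒ 2016 = 9P ⇒ P = 224, q = 152.
The new curves are qd = 975 - 3P (demand) and qs = 6P - 918 (supply).
New equilibrium: 975 - 3P = 6P - 918 ⇒ 1893 = 9P ⇒ P = 631/3 ≈ 210.3333, q = 344.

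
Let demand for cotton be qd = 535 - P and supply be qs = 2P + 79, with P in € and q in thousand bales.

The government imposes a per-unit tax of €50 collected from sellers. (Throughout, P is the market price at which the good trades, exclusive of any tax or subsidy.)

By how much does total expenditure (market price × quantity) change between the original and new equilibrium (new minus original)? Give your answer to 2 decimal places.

Solve the original market: 535 - P = 2P + 79, hence P = 152 and q = 383.
Since sellers keep the price net of the tax, the effective supply curve becomes qs = 2P - 21.
Equate the new curves: 535 - P = 2P - 21, giving 556 = 3P, P = 556/3 ≈ 185.3333, q = 1049/3 ≈ 349.6667.
Expenditure moves from 152×383 = 58216 to 185.3333×349.6667 = 64804.8889; change = +6588.89.

+6588.89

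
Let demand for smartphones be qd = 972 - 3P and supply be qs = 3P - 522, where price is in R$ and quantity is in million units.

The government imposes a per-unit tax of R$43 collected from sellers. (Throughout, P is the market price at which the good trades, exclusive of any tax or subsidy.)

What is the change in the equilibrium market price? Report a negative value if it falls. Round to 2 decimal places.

+21.50

Solve the original market: 972 - 3P = 3P - 522, hence P = 249 and q = 225.
Since sellers keep the price net of the tax, the effective supply curve becomes qs = 3P - 651.
Setting them equal: 972 - 3P = 3P - 651 → 1623 = 6P, so P = 270.5 and q = 160.5.
ΔP = 270.5 − 249 = +21.50.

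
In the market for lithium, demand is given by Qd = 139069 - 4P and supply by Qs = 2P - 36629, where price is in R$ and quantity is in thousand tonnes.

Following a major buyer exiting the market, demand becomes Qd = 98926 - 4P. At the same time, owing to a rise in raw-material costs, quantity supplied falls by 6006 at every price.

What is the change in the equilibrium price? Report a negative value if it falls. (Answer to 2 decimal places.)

Before the shock: 139069 - 4P = 2P - 36629 ⇒ 175698 = 6P ⇒ P = 29283, Q = 21937.
The new curves are Qd = 98926 - 4P (demand) and Qs = 2P - 42635 (supply).
Clearing the new market: 98926 - 4P = 2P - 42635, so P = 23593.5 and Q = 4552.
ΔP = 23593.5 − 29283 = -5689.50.

-5689.50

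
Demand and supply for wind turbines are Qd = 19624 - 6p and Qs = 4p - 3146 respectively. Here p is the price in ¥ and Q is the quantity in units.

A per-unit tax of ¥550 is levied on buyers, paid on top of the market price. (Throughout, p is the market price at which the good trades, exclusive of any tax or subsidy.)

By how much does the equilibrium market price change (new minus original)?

-330

Initially, 19624 - 6p = 4p - 3146, so 22770 = 10p and p = 2277, Q = 5962.
Since buyers pay the price plus the tax, the effective demand curve becomes Qd = 16324 - 6p.
New equilibrium: 16324 - 6p = 4p - 3146 ⇒ 19470 = 10p ⇒ p = 1947, Q = 4642.
Δp = 1947 − 2277 = -330.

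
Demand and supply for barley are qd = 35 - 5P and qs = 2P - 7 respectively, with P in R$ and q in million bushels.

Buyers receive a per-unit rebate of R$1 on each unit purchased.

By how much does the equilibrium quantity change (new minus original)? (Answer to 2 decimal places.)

+1.43

Solve the original market: 35 - 5P = 2P - 7, hence P = 6 and q = 5.
Since buyers' out-of-pocket price is the market price minus the rebate, the effective demand curve becomes qd = 40 - 5P.
Setting them equal: 40 - 5P = 2P - 7 → 47 = 7P, so P = 47/7 ≈ 6.7143 and q = 45/7 ≈ 6.4286.
Δq = 6.4286 − 5 = +1.43.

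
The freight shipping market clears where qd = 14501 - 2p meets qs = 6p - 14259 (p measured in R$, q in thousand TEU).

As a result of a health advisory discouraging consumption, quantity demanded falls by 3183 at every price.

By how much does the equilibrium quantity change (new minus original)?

Initially, 14501 - 2p = 6p - 14259, so 28760 = 8p and p = 3595, q = 7311.
After the shift, demand is qd = 11318 - 2p and supply is qs = 6p - 14259.
Equate the new curves: 11318 - 2p = 6p - 14259, giving 25577 = 8p, p = 3197.125, q = 4923.75.
Δq = 4923.75 − 7311 = -2387.25.

-2387.25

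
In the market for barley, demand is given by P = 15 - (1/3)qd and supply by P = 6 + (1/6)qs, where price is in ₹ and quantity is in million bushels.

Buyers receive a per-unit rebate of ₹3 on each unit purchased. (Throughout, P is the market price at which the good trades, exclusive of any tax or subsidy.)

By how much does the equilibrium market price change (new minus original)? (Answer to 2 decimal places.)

Solve the original market: 45 - 3P = 6P - 36, hence P = 9 and q = 18.
Since buyers' out-of-pocket price is the market price minus the rebate, the effective demand curve becomes qd = 54 - 3P.
New equilibrium: 54 - 3P = 6P - 36 ⇒ 90 = 9P ⇒ P = 10, q = 24.
ΔP = 10 − 9 = +1.00.

+1.00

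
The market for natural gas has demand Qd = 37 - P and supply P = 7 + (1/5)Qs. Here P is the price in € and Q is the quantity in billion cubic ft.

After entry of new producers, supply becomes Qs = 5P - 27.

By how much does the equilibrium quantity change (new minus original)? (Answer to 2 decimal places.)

+1.33

Initially, 37 - P = 5P - 35, so 72 = 6P and P = 12, Q = 25.
The shock moves the curves to Qd = 37 - P and Qs = 5P - 27.
Clearing the new market: 37 - P = 5P - 27, so P = 32/3 ≈ 10.6667 and Q = 79/3 ≈ 26.3333.
ΔQ = 26.3333 − 25 = +1.33.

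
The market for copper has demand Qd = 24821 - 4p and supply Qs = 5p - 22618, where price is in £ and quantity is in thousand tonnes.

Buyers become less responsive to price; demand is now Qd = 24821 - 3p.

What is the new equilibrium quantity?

7031.375

Initially, 24821 - 4p = 5p - 22618, so 47439 = 9p and p = 5271, Q = 3737.
The new curves are Qd = 24821 - 3p (demand) and Qs = 5p - 22618 (supply).
Clearing the new market: 24821 - 3p = 5p - 22618, so p = 5929.875 and Q = 7031.375.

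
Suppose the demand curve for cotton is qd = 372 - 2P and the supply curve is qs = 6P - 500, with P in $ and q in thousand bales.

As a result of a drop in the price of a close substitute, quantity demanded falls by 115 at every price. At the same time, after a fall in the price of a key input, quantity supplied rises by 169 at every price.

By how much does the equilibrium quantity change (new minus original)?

Solve the original market: 372 - 2P = 6P - 500, hence P = 109 and q = 154.
After the shift, demand is qd = 257 - 2P and supply is qs = 6P - 331.
Clearing the new market: 257 - 2P = 6P - 331, so P = 73.5 and q = 110.
Δq = 110 − 154 = -44.

-44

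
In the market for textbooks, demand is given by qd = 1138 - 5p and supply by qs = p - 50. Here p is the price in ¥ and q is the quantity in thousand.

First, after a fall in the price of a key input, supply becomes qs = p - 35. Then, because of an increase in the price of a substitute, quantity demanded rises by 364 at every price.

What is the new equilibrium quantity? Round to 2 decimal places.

Initially, 1138 - 5p = p - 50, so 1188 = 6p and p = 198, q = 148.
After the shift, demand is qd = 1502 - 5p and supply is qs = p - 35.
Clearing the new market: 1502 - 5p = p - 35, so p = 1537/6 ≈ 256.1667 and q = 1327/6 ≈ 221.1667.

221.17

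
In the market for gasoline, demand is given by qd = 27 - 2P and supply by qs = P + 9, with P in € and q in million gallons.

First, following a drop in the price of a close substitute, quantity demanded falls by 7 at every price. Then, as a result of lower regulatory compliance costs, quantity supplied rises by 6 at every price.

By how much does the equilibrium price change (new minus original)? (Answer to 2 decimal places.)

-4.33

Before the shock: 27 - 2P = P + 9 ⇒ 18 = 3P ⇒ P = 6, q = 15.
The shock moves the curves to qd = 20 - 2P and qs = P + 15.
Clearing the new market: 20 - 2P = P + 15, so P = 5/3 ≈ 1.6667 and q = 50/3 ≈ 16.6667.
ΔP = 1.6667 − 6 = -4.33.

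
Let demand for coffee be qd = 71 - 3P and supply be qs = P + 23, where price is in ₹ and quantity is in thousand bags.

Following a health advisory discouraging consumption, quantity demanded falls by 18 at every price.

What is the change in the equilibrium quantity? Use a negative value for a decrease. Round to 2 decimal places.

Initially, 71 - 3P = P + 23, so 48 = 4P and P = 12, q = 35.
After the shift, demand is qd = 53 - 3P and supply is qs = P + 23.
New equilibrium: 53 - 3P = P + 23 ⇒ 30 = 4P ⇒ P = 7.5, q = 30.5.
Δq = 30.5 − 35 = -4.50.

-4.50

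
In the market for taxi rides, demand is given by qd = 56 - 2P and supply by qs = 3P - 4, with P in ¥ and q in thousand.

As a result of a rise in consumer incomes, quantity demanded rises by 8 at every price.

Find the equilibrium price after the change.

13.6

Initially, 56 - 2P = 3P - 4, so 60 = 5P and P = 12, q = 32.
After the shift, demand is qd = 64 - 2P and supply is qs = 3P - 4.
Equate the new curves: 64 - 2P = 3P - 4, giving 68 = 5P, P = 13.6, q = 36.8.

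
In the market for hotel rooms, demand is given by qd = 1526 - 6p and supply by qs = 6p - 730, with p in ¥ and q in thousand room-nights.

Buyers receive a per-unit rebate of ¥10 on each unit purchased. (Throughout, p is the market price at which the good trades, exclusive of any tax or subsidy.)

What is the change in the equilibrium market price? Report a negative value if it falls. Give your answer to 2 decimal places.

Before the shock: 1526 - 6p = 6p - 730 ⇒ 2256 = 12p ⇒ p = 188, q = 398.
Since buyers' out-of-pocket price is the market price minus the rebate, the effective demand curve becomes qd = 1586 - 6p.
Setting them equal: 1586 - 6p = 6p - 730 → 2316 = 12p, so p = 193 and q = 428.
Δp = 193 − 188 = +5.00.

+5.00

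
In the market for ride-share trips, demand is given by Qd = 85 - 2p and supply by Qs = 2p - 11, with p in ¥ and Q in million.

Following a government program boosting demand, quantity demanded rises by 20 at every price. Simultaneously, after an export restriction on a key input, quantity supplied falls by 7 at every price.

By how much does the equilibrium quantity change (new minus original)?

+6.5

Solve the original market: 85 - 2p = 2p - 11, hence p = 24 and Q = 37.
With the change applied: demand Qd = 105 - 2p, supply Qs = 2p - 18.
New equilibrium: 105 - 2p = 2p - 18 ⇒ 123 = 4p ⇒ p = 30.75, Q = 43.5.
ΔQ = 43.5 − 37 = +6.5.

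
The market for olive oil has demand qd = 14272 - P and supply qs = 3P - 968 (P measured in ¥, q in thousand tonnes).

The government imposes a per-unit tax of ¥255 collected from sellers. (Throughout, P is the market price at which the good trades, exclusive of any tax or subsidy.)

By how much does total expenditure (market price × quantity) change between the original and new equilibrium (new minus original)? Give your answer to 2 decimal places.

Before the shock: 14272 - P = 3P - 968 ⇒ 15240 = 4P ⇒ P = 3810, q = 10462.
Since sellers keep the price net of the tax, the effective supply curve becomes qs = 3P - 1733.
Setting them equal: 14272 - P = 3P - 1733 → 16005 = 4P, so P = 4001.25 and q = 10270.75.
Expenditure moves from 3810×10462 = 39860220 to 4001.25×10270.75 = 41095838.4375; change = +1235618.44.

+1235618.44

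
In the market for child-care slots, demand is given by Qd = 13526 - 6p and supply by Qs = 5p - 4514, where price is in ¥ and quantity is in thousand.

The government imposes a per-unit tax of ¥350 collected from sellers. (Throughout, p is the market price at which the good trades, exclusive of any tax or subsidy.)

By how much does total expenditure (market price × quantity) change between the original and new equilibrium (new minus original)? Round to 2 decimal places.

-1130904.96

Solve the original market: 13526 - 6p = 5p - 4514, hence p = 1640 and Q = 3686.
Since sellers keep the price net of the tax, the effective supply curve becomes Qs = 5p - 6264.
Equate the new curves: 13526 - 6p = 5p - 6264, giving 19790 = 11p, p = 19790/11 ≈ 1799.0909, Q = 30046/11 ≈ 2731.4545.
Expenditure moves from 1640×3686 = 6045040 to 1799.0909×2731.4545 = 4914135.0413; change = -1130904.96.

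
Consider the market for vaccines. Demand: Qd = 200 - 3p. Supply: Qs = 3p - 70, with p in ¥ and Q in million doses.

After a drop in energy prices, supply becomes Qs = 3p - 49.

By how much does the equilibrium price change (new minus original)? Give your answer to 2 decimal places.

-3.50

Original equilibrium: 200 - 3p = 3p - 70 gives 270 = 6p, so p = 45 and Q = 65.
The shock moves the curves to Qd = 200 - 3p and Qs = 3p - 49.
New equilibrium: 200 - 3p = 3p - 49 ⇒ 249 = 6p ⇒ p = 41.5, Q = 75.5.
Δp = 41.5 − 45 = -3.50.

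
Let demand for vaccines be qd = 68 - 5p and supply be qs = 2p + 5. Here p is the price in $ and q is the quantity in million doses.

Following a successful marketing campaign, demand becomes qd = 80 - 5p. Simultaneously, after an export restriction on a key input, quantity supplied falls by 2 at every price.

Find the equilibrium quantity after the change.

25

Original equilibrium: 68 - 5p = 2p + 5 gives 63 = 7p, so p = 9 and q = 23.
After the shift, demand is qd = 80 - 5p and supply is qs = 2p + 3.
Equate the new curves: 80 - 5p = 2p + 3, giving 77 = 7p, p = 11, q = 25.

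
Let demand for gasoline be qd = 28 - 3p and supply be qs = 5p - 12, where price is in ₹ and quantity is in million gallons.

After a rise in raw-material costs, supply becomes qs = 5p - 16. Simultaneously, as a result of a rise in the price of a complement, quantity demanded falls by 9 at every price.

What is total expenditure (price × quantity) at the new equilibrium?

Before the shock: 28 - 3p = 5p - 12 ⇒ 40 = 8p ⇒ p = 5, q = 13.
The new curves are qd = 19 - 3p (demand) and qs = 5p - 16 (supply).
Equate the new curves: 19 - 3p = 5p - 16, giving 35 = 8p, p = 4.375, q = 5.875.
New expenditure = 4.375 × 5.875 = 25.703125.

25.703125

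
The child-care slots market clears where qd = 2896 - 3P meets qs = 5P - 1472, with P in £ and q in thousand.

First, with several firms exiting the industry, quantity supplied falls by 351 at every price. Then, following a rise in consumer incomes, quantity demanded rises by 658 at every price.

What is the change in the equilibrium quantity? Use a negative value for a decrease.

Solve the original market: 2896 - 3P = 5P - 1472, hence P = 546 and q = 1258.
With the change applied: demand qd = 3554 - 3P, supply qs = 5P - 1823.
Setting them equal: 3554 - 3P = 5P - 1823 → 5377 = 8P, so P = 672.125 and q = 1537.625.
Δq = 1537.625 − 1258 = +279.625.

+279.625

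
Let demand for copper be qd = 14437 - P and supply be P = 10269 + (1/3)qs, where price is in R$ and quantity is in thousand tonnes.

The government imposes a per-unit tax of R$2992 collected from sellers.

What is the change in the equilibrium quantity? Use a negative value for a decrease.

-2244

Original equilibrium: 14437 - P = 3P - 30807 gives 45244 = 4P, so P = 11311 and q = 3126.
Since sellers keep the price net of the tax, the effective supply curve becomes qs = 3P - 39783.
Setting them equal: 14437 - P = 3P - 39783 → 54220 = 4P, so P = 13555 and q = 882.
Δq = 882 − 3126 = -2244.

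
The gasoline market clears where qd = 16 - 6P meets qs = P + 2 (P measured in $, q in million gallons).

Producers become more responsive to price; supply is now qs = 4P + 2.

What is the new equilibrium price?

Initially, 16 - 6P = P + 2, so 14 = 7P and P = 2, q = 4.
With the change applied: demand qd = 16 - 6P, supply qs = 4P + 2.
New equilibrium: 16 - 6P = 4P + 2 ⇒ 14 = 10P ⇒ P = 1.4, q = 7.6.

1.4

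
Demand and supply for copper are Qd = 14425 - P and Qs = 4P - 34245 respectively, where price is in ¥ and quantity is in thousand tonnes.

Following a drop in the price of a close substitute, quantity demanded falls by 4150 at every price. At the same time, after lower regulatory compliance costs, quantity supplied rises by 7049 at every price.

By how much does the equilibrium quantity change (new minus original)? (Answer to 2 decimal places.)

-1910.20

Solve the original market: 14425 - P = 4P - 34245, hence P = 9734 and Q = 4691.
With the change applied: demand Qd = 10275 - P, supply Qs = 4P - 27196.
New equilibrium: 10275 - P = 4P - 27196 ⇒ 37471 = 5P ⇒ P = 7494.2, Q = 2780.8.
ΔQ = 2780.8 − 4691 = -1910.20.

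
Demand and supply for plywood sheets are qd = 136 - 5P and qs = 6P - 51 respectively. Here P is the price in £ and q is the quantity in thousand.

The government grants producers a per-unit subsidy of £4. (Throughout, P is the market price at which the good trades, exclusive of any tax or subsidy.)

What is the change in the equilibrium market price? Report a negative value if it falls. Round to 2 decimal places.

Original equilibrium: 136 - 5P = 6P - 51 gives 187 = 11P, so P = 17 and q = 51.
Since sellers receive the price plus the subsidy, the effective supply curve becomes qs = 6P - 27.
Setting them equal: 136 - 5P = 6P - 27 → 163 = 11P, so P = 163/11 ≈ 14.8182 and q = 681/11 ≈ 61.9091.
ΔP = 14.8182 − 17 = -2.18.

-2.18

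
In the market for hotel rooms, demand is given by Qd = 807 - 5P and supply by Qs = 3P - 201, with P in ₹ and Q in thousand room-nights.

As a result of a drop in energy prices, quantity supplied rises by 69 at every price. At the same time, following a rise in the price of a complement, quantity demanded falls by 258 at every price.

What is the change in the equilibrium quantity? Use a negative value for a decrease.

-53.625

Before the shock: 807 - 5P = 3P - 201 ⇒ 1008 = 8P ⇒ P = 126, Q = 177.
The new curves are Qd = 549 - 5P (demand) and Qs = 3P - 132 (supply).
New equilibrium: 549 - 5P = 3P - 132 ⇒ 681 = 8P ⇒ P = 85.125, Q = 123.375.
ΔQ = 123.375 − 177 = -53.625.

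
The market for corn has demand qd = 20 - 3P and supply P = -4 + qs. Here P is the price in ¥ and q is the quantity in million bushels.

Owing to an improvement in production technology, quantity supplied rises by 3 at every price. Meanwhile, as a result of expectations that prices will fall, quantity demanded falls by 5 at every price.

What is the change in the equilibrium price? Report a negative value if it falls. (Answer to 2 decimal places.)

Before the shock: 20 - 3P = P + 4 ⇒ 16 = 4P ⇒ P = 4, q = 8.
The new curves are qd = 15 - 3P (demand) and qs = P + 7 (supply).
Setting them equal: 15 - 3P = P + 7 → 8 = 4P, so P = 2 and q = 9.
ΔP = 2 − 4 = -2.00.

-2.00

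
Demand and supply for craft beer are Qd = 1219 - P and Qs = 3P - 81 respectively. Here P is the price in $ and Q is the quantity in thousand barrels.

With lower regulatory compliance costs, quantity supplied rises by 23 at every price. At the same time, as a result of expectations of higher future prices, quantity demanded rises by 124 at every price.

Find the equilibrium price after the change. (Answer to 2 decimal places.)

350.25

Solve the original market: 1219 - P = 3P - 81, hence P = 325 and Q = 894.
The shock moves the curves to Qd = 1343 - P and Qs = 3P - 58.
Clearing the new market: 1343 - P = 3P - 58, so P = 350.25 and Q = 992.75.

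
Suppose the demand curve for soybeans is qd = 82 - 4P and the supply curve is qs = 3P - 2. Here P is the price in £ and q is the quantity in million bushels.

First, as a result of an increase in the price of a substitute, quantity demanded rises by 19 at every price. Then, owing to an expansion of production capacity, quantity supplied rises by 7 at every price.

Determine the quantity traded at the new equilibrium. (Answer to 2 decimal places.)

Original equilibrium: 82 - 4P = 3P - 2 gives 84 = 7P, so P = 12 and q = 34.
After the shift, demand is qd = 101 - 4P and supply is qs = 3P + 5.
Clearing the new market: 101 - 4P = 3P + 5, so P = 96/7 ≈ 13.7143 and q = 323/7 ≈ 46.1429.

46.14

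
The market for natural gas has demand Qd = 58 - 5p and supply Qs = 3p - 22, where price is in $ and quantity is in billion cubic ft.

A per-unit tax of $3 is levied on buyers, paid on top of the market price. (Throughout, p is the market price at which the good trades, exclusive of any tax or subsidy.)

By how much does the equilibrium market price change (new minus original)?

-1.875

Solve the original market: 58 - 5p = 3p - 22, hence p = 10 and Q = 8.
Since buyers pay the price plus the tax, the effective demand curve becomes Qd = 43 - 5p.
Setting them equal: 43 - 5p = 3p - 22 → 65 = 8p, so p = 8.125 and Q = 2.375.
Δp = 8.125 − 10 = -1.875.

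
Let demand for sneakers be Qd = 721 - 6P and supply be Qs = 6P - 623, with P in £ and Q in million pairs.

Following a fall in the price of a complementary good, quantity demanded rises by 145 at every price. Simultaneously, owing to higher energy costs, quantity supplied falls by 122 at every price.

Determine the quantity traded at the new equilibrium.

60.5

Initially, 721 - 6P = 6P - 623, so 1344 = 12P and P = 112, Q = 49.
After the shift, demand is Qd = 866 - 6P and supply is Qs = 6P - 745.
Setting them equal: 866 - 6P = 6P - 745 → 1611 = 12P, so P = 134.25 and Q = 60.5.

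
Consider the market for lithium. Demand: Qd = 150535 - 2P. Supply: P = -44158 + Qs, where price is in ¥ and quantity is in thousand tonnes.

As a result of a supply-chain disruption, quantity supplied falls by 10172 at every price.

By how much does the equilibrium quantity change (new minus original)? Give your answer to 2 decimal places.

-6781.33

Before the shock: 150535 - 2P = P + 44158 ⇒ 106377 = 3P ⇒ P = 35459, Q = 79617.
The shock moves the curves to Qd = 150535 - 2P and Qs = P + 33986.
Equate the new curves: 150535 - 2P = P + 33986, giving 116549 = 3P, P = 116549/3 ≈ 38849.6667, Q = 218507/3 ≈ 72835.6667.
ΔQ = 72835.6667 − 79617 = -6781.33.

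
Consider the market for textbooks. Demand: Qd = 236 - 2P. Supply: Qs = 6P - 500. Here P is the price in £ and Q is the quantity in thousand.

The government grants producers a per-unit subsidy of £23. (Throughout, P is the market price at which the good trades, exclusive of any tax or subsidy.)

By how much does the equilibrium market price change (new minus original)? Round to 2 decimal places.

-17.25

Before the shock: 236 - 2P = 6P - 500 ⇒ 736 = 8P ⇒ P = 92, Q = 52.
Since sellers receive the price plus the subsidy, the effective supply curve becomes Qs = 6P - 362.
New equilibrium: 236 - 2P = 6P - 362 ⇒ 598 = 8P ⇒ P = 74.75, Q = 86.5.
ΔP = 74.75 − 92 = -17.25.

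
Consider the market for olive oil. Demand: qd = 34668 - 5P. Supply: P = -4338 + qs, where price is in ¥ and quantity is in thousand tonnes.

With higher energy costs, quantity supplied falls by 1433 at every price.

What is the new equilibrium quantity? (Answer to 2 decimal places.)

Before the shock: 34668 - 5P = P + 4338 ⇒ 30330 = 6P ⇒ P = 5055, q = 9393.
The new curves are qd = 34668 - 5P (demand) and qs = P + 2905 (supply).
Equate the new curves: 34668 - 5P = P + 2905, giving 31763 = 6P, P = 31763/6 ≈ 5293.8333, q = 49193/6 ≈ 8198.8333.

8198.83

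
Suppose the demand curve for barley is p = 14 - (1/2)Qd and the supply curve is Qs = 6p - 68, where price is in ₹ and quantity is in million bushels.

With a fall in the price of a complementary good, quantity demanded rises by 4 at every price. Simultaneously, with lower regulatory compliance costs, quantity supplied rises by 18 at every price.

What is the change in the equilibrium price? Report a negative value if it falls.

-1.75

Original equilibrium: 28 - 2p = 6p - 68 gives 96 = 8p, so p = 12 and Q = 4.
The new curves are Qd = 32 - 2p (demand) and Qs = 6p - 50 (supply).
New equilibrium: 32 - 2p = 6p - 50 ⇒ 82 = 8p ⇒ p = 10.25, Q = 11.5.
Δp = 10.25 − 12 = -1.75.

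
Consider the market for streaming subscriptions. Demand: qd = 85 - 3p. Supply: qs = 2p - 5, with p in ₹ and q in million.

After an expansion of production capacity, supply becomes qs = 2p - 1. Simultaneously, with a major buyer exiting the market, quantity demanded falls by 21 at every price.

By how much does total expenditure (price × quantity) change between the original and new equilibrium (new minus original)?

Solve the original market: 85 - 3p = 2p - 5, hence p = 18 and q = 31.
After the shift, demand is qd = 64 - 3p and supply is qs = 2p - 1.
New equilibrium: 64 - 3p = 2p - 1 ⇒ 65 = 5p ⇒ p = 13, q = 25.
Expenditure moves from 18×31 = 558 to 13×25 = 325; change = -233.

-233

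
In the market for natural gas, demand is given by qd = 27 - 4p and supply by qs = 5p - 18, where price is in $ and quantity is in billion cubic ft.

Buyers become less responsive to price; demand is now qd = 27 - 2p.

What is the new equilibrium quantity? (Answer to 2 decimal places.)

14.14

Initially, 27 - 4p = 5p - 18, so 45 = 9p and p = 5, q = 7.
After the shift, demand is qd = 27 - 2p and supply is qs = 5p - 18.
New equilibrium: 27 - 2p = 5p - 18 ⇒ 45 = 7p ⇒ p = 45/7 ≈ 6.4286, q = 99/7 ≈ 14.1429.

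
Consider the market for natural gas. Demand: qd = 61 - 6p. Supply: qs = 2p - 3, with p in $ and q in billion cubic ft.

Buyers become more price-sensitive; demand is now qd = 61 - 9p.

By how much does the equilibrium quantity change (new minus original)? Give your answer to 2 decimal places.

Initially, 61 - 6p = 2p - 3, so 64 = 8p and p = 8, q = 13.
With the change applied: demand qd = 61 - 9p, supply qs = 2p - 3.
Clearing the new market: 61 - 9p = 2p - 3, so p = 64/11 ≈ 5.8182 and q = 95/11 ≈ 8.6364.
Δq = 8.6364 − 13 = -4.36.

-4.36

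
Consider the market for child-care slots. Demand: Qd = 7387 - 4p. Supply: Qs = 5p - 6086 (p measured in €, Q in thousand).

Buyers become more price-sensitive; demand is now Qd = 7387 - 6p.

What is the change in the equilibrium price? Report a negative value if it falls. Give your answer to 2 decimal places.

Before the shock: 7387 - 4p = 5p - 6086 ⇒ 13473 = 9p ⇒ p = 1497, Q = 1399.
With the change applied: demand Qd = 7387 - 6p, supply Qs = 5p - 6086.
Clearing the new market: 7387 - 6p = 5p - 6086, so p = 13473/11 ≈ 1224.8182 and Q = 419/11 ≈ 38.0909.
Δp = 1224.8182 − 1497 = -272.18.

-272.18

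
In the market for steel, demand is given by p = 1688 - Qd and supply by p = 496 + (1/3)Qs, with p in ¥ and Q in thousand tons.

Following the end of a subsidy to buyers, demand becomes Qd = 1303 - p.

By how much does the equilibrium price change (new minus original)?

Before the shock: 1688 - p = 3p - 1488 ⇒ 3176 = 4p ⇒ p = 794, Q = 894.
The shock moves the curves to Qd = 1303 - p and Qs = 3p - 1488.
Setting them equal: 1303 - p = 3p - 1488 → 2791 = 4p, so p = 697.75 and Q = 605.25.
Δp = 697.75 − 794 = -96.25.

-96.25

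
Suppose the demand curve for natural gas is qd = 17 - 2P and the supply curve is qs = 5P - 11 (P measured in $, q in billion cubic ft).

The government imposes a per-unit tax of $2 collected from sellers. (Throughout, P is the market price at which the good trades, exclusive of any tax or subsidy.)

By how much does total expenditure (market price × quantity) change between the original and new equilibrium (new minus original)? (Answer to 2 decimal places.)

-2.65

Solve the original market: 17 - 2P = 5P - 11, hence P = 4 and q = 9.
Since sellers keep the price net of the tax, the effective supply curve becomes qs = 5P - 21.
Setting them equal: 17 - 2P = 5P - 21 → 38 = 7P, so P = 38/7 ≈ 5.4286 and q = 43/7 ≈ 6.1429.
Expenditure moves from 4×9 = 36 to 5.4286×6.1429 = 33.3469; change = -2.65.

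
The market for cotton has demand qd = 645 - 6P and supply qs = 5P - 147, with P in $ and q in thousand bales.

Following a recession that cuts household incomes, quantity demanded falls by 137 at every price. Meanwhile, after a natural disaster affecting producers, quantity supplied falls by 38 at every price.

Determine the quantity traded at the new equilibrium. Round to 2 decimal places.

130.00

Initially, 645 - 6P = 5P - 147, so 792 = 11P and P = 72, q = 213.
With the change applied: demand qd = 508 - 6P, supply qs = 5P - 185.
Setting them equal: 508 - 6P = 5P - 185 → 693 = 11P, so P = 63 and q = 130.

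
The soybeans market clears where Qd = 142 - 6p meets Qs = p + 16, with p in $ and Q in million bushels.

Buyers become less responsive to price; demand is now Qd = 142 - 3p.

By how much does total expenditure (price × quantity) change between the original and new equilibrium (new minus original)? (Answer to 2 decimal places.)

+884.25

Solve the original market: 142 - 6p = p + 16, hence p = 18 and Q = 34.
With the change applied: demand Qd = 142 - 3p, supply Qs = p + 16.
Clearing the new market: 142 - 3p = p + 16, so p = 31.5 and Q = 47.5.
Expenditure moves from 18×34 = 612 to 31.5×47.5 = 1496.25; change = +884.25.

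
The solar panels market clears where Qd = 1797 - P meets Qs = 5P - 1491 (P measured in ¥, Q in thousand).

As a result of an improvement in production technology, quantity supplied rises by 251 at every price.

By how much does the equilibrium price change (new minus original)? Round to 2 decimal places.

Solve the original market: 1797 - P = 5P - 1491, hence P = 548 and Q = 1249.
After the shift, demand is Qd = 1797 - P and supply is Qs = 5P - 1240.
Setting them equal: 1797 - P = 5P - 1240 → 3037 = 6P, so P = 3037/6 ≈ 506.1667 and Q = 7745/6 ≈ 1290.8333.
ΔP = 506.1667 − 548 = -41.83.

-41.83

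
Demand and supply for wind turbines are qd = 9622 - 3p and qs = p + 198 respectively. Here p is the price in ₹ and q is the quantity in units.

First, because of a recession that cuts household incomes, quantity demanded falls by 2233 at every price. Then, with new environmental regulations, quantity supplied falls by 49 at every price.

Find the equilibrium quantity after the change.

1959

Original equilibrium: 9622 - 3p = p + 198 gives 9424 = 4p, so p = 2356 and q = 2554.
The new curves are qd = 7389 - 3p (demand) and qs = p + 149 (supply).
Equate the new curves: 7389 - 3p = p + 149, giving 7240 = 4p, p = 1810, q = 1959.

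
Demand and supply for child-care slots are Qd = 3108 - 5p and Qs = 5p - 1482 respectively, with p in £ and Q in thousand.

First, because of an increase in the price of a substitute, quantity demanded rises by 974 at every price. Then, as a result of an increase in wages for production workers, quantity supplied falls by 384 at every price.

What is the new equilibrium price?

594.8

Solve the original market: 3108 - 5p = 5p - 1482, hence p = 459 and Q = 813.
The shock moves the curves to Qd = 4082 - 5p and Qs = 5p - 1866.
Setting them equal: 4082 - 5p = 5p - 1866 → 5948 = 10p, so p = 594.8 and Q = 1108.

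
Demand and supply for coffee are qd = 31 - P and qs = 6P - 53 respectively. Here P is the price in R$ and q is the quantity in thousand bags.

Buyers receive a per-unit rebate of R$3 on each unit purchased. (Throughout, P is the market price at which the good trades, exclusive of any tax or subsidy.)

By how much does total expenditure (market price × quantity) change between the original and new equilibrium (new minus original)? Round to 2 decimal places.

Initially, 31 - P = 6P - 53, so 84 = 7P and P = 12, q = 19.
Since buyers' out-of-pocket price is the market price minus the rebate, the effective demand curve becomes qd = 34 - P.
Equate the new curves: 34 - P = 6P - 53, giving 87 = 7P, P = 87/7 ≈ 12.4286, q = 151/7 ≈ 21.5714.
Expenditure moves from 12×19 = 228 to 12.4286×21.5714 = 268.1020; change = +40.10.

+40.10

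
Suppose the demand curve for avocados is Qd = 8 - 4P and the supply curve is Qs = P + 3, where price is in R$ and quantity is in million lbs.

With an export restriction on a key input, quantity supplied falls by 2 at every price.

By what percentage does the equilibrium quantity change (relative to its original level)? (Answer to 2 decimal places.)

Original equilibrium: 8 - 4P = P + 3 gives 5 = 5P, so P = 1 and Q = 4.
With the change applied: demand Qd = 8 - 4P, supply Qs = P + 1.
Clearing the new market: 8 - 4P = P + 1, so P = 1.4 and Q = 2.4.
%ΔQ = (2.4 − 4) / 4 × 100 = -40.00%.

-40.00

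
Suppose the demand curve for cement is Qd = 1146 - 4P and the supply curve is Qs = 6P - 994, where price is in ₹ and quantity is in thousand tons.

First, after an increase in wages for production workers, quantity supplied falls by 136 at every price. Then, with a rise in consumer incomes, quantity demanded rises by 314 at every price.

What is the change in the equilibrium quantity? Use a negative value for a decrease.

+134

Original equilibrium: 1146 - 4P = 6P - 994 gives 2140 = 10P, so P = 214 and Q = 290.
With the change applied: demand Qd = 1460 - 4P, supply Qs = 6P - 1130.
Equate the new curves: 1460 - 4P = 6P - 1130, giving 2590 = 10P, P = 259, Q = 424.
ΔQ = 424 − 290 = +134.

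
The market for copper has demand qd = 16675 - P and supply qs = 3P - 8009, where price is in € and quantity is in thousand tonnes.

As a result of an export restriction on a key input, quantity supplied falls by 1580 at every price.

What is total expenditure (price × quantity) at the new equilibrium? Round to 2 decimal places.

66375694.00

Initially, 16675 - P = 3P - 8009, so 24684 = 4P and P = 6171, q = 10504.
The new curves are qd = 16675 - P (demand) and qs = 3P - 9589 (supply).
Equate the new curves: 16675 - P = 3P - 9589, giving 26264 = 4P, P = 6566, q = 10109.
New expenditure = 6566 × 10109 = 66375694.00.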